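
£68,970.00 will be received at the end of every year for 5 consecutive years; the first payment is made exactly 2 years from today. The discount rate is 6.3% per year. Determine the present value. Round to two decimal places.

£271,092.13

Ordinary annuity of 5 payments, first payment at period 2.
Periodic rate r = 0.063 per year.
The ordinary-annuity PV formula values the stream one period before the first payment (period 1); discount that back 1 periods:
PV₀ = 68,970 × [1 − (1+r)^−5] / r × (1+r)^−1 = £271,092.13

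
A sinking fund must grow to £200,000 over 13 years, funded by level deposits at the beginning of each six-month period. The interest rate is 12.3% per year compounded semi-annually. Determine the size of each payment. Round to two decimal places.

Level annuity due; solve FV = PMT × [((1+r)^n − 1)/r] × (1+r) for PMT.
Periodic rate r = 0.123/2 per half-year; n is counted in half-years.
With n = 26: PMT = 200,000 / ([((1+r)^n − 1)/r] × (1+r)) = £3,115.09

£3,115.09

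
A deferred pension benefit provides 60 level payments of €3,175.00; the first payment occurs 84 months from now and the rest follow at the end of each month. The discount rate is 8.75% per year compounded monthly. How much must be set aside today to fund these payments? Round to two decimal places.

€84,179.68

Ordinary annuity of 60 payments, first payment at period 84.
Periodic rate r = 0.0875/12 per month; n is counted in months.
The ordinary-annuity PV formula values the stream one period before the first payment (period 83); discount that back 83 periods:
PV₀ = 3,175 × [1 − (1+r)^−60] / r × (1+r)^−83 = €84,179.68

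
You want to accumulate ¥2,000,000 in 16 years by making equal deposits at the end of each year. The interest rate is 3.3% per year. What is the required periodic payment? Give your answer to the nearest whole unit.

Level ordinary annuity; solve FV = PMT × [((1+r)^n − 1)/r] for PMT.
Periodic rate r = 0.033 per year.
With n = 16: PMT = 2,000,000 / ([((1+r)^n − 1)/r]) = ¥96,896

¥96,896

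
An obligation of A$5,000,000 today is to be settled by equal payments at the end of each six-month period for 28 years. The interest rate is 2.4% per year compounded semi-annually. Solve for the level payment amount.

Level ordinary annuity; solve PV = PMT × [(1 − (1+r)^−n)/r] for PMT.
Periodic rate r = 0.024/2 per half-year; n is counted in half-years.
With n = 56: PMT = 5,000,000 / ([(1 − (1+r)^−n)/r]) = A$123,135.78

A$123,135.78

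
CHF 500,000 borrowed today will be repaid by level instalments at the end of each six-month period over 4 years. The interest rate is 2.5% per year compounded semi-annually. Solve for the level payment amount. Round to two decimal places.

Level ordinary annuity; solve PV = PMT × [(1 − (1+r)^−n)/r] for PMT.
Periodic rate r = 0.025/2 per half-year; n is counted in half-years.
With n = 8: PMT = 500,000 / ([(1 − (1+r)^−n)/r]) = CHF 66,066.57

CHF 66,066.57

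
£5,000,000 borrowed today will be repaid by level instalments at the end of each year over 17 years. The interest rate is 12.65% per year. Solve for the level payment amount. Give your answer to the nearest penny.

Level ordinary annuity; solve PV = PMT × [(1 − (1+r)^−n)/r] for PMT.
Periodic rate r = 0.1265 per year.
With n = 17: PMT = 5,000,000 / ([(1 − (1+r)^−n)/r]) = £728,685.55

£728,685.55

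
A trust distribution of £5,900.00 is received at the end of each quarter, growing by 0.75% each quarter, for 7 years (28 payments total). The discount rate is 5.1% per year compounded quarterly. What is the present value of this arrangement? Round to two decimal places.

Periodic rate r = 0.051/4 per quarter; n is counted in quarters.
Growing ordinary annuity: PV = PMT₁ × [1 − ((1+g)/(1+r))^n] / (r − g) = 5,900 × [1 − ((1+0.0075)/(1+r))^28] / (r − 0.0075) = £152,201.28.

£152,201.28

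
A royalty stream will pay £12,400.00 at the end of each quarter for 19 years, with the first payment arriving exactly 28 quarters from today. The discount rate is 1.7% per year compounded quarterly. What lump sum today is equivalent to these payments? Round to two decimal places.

Ordinary annuity of 76 payments, first payment at period 28.
Periodic rate r = 0.017/4 per quarter; n is counted in quarters.
The ordinary-annuity PV formula values the stream one period before the first payment (period 27); discount that back 27 periods:
PV₀ = 12,400 × [1 − (1+r)^−76] / r × (1+r)^−27 = £716,923.28

£716,923.28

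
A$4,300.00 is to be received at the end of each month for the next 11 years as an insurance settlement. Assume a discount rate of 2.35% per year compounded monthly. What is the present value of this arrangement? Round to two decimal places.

A$499,742.14

This is an ordinary annuity: 132 payments of A$4,300.00 at the end of each month.
Periodic rate r = 0.0235/12 per month; n is counted in months.
PV = PMT × [(1 − (1+r)^−n)/r] = 4,300 × [1 − (1+r)^−132] / r = A$499,742.14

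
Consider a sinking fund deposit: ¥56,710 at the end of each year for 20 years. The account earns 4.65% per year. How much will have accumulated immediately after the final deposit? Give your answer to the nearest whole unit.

¥1,807,283

This is an ordinary annuity: 20 deposits of ¥56,710 at the end of each year.
Periodic rate r = 0.0465 per year.
FV = PMT × [((1+r)^n − 1)/r] = 56,710 × [(1+r)^20 − 1] / r = ¥1,807,283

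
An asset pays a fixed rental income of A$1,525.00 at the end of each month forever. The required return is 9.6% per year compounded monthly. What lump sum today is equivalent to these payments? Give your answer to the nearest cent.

Periodic rate r = 0.096/12 per month.
Level perpetuity: PV = PMT / r = 1,525 / (0.096/12) = A$190,625.00.

A$190,625.00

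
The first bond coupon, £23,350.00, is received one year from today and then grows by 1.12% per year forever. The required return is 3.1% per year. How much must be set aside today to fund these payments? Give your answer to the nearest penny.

£1,179,292.93

Periodic rate r = 0.031 per year.
Growing perpetuity (Gordon): PV = PMT₁ / (r − g) = 23,350 / (r − 0.0112) = £1,179,292.93.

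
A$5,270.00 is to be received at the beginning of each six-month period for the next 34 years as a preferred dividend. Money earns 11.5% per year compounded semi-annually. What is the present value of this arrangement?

A$94,757.67

This is an annuity due: 68 payments of A$5,270.00 at the beginning of each six-month period.
Periodic rate r = 0.115/2 per half-year; n is counted in half-years.
PV = PMT × [(1 − (1+r)^−n)/r] × (1+r) = 5,270 × [1 − (1+r)^−68] / r × (1+r) = A$94,757.67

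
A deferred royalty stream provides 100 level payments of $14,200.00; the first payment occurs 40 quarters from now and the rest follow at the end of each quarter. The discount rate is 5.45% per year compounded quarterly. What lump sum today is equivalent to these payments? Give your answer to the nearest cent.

Ordinary annuity of 100 payments, first payment at period 40.
Periodic rate r = 0.0545/4 per quarter; n is counted in quarters.
The ordinary-annuity PV formula values the stream one period before the first payment (period 39); discount that back 39 periods:
PV₀ = 14,200 × [1 − (1+r)^−100] / r × (1+r)^−39 = $455,947.29

$455,947.29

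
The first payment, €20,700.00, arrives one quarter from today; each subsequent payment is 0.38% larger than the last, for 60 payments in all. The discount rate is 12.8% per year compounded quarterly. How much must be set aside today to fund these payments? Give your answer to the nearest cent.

€594,800.35

Periodic rate r = 0.128/4 per quarter; n is counted in quarters.
Growing ordinary annuity: PV = PMT₁ × [1 − ((1+g)/(1+r))^n] / (r − g) = 20,700 × [1 − ((1+0.0038)/(1+r))^60] / (r − 0.0038) = €594,800.35.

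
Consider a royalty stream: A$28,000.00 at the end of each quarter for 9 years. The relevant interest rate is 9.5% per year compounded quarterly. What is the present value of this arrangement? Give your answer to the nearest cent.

A$672,524.29

This is an ordinary annuity: 36 payments of A$28,000.00 at the end of each quarter.
Periodic rate r = 0.095/4 per quarter; n is counted in quarters.
PV = PMT × [(1 − (1+r)^−n)/r] = 28,000 × [1 − (1+r)^−36] / r = A$672,524.29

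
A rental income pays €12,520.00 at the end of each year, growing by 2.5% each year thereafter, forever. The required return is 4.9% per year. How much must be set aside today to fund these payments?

Periodic rate r = 0.049 per year.
Growing perpetuity (Gordon): PV = PMT₁ / (r − g) = 12,520 / (r − 0.025) = €521,666.67.

€521,666.67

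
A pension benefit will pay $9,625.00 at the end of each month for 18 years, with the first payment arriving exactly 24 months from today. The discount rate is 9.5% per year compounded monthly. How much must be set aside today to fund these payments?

Ordinary annuity of 216 payments, first payment at period 24.
Periodic rate r = 0.095/12 per month; n is counted in months.
The ordinary-annuity PV formula values the stream one period before the first payment (period 23); discount that back 23 periods:
PV₀ = 9,625 × [1 − (1+r)^−216] / r × (1+r)^−23 = $829,466.21

$829,466.21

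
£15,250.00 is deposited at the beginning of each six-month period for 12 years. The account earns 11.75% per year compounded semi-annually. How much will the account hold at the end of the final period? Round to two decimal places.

£806,852.43

This is an annuity due: 24 deposits of £15,250.00 at the beginning of each six-month period.
Periodic rate r = 0.1175/2 per half-year; n is counted in half-years.
FV = PMT × [((1+r)^n − 1)/r] × (1+r) = 15,250 × [(1+r)^24 − 1] / r × (1+r) = £806,852.43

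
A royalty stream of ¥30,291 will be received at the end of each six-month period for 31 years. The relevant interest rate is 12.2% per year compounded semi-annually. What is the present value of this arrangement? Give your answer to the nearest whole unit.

This is an ordinary annuity: 62 payments of ¥30,291 at the end of each six-month period.
Periodic rate r = 0.122/2 per half-year; n is counted in half-years.
PV = PMT × [(1 − (1+r)^−n)/r] = 30,291 × [1 − (1+r)^−62] / r = ¥483,937

¥483,937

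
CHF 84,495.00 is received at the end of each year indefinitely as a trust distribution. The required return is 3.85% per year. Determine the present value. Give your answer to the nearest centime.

Periodic rate r = 0.0385 per year.
Level perpetuity: PV = PMT / r = 84,495 / (0.0385) = CHF 2,194,675.32.

CHF 2,194,675.32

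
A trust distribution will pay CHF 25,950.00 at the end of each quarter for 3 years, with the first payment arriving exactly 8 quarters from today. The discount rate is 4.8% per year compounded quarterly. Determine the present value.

CHF 265,307.68

Ordinary annuity of 12 payments, first payment at period 8.
Periodic rate r = 0.048/4 per quarter; n is counted in quarters.
The ordinary-annuity PV formula values the stream one period before the first payment (period 7); discount that back 7 periods:
PV₀ = 25,950 × [1 − (1+r)^−12] / r × (1+r)^−7 = CHF 265,307.68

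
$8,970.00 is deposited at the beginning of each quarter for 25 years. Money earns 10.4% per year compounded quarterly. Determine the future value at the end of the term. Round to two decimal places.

$4,256,047.07

This is an annuity due: 100 deposits of $8,970.00 at the beginning of each quarter.
Periodic rate r = 0.104/4 per quarter; n is counted in quarters.
FV = PMT × [((1+r)^n − 1)/r] × (1+r) = 8,970 × [(1+r)^100 − 1] / r × (1+r) = $4,256,047.07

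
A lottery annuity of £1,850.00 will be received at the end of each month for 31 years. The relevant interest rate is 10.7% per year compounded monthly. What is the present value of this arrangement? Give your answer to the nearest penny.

£199,841.81

This is an ordinary annuity: 372 payments of £1,850.00 at the end of each month.
Periodic rate r = 0.107/12 per month; n is counted in months.
PV = PMT × [(1 − (1+r)^−n)/r] = 1,850 × [1 − (1+r)^−372] / r = £199,841.81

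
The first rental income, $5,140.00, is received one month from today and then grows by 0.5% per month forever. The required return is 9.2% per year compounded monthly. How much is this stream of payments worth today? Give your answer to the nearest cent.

Periodic rate r = 0.092/12 per month.
Growing perpetuity (Gordon): PV = PMT₁ / (r − g) = 5,140 / (r − 0.005) = $1,927,500.00.

$1,927,500.00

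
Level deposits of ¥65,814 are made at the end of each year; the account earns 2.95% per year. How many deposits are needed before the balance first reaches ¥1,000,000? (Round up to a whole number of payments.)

13 payments

Periodic rate r = 0.0295 per year.
Ordinary annuity FV: 1,000,000 = 65,814 × [((1+r)^n − 1)/r].
(1+r)^n = 1 + 1,000,000 × r / 65,814, so n = ln(1 + 1,000,000·r/65,814) / ln(1+r) = 12.74.
Round up to a whole number of payments: n = 13.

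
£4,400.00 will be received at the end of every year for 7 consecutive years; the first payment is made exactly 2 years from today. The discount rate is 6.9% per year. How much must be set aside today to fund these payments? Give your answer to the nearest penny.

Ordinary annuity of 7 payments, first payment at period 2.
Periodic rate r = 0.069 per year.
The ordinary-annuity PV formula values the stream one period before the first payment (period 1); discount that back 1 periods:
PV₀ = 4,400 × [1 − (1+r)^−7] / r × (1+r)^−1 = £22,259.84

£22,259.84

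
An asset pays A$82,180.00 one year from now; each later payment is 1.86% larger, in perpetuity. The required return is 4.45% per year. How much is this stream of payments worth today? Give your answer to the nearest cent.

A$3,172,972.97

Periodic rate r = 0.0445 per year.
Growing perpetuity (Gordon): PV = PMT₁ / (r − g) = 82,180 / (r − 0.0186) = A$3,172,972.97.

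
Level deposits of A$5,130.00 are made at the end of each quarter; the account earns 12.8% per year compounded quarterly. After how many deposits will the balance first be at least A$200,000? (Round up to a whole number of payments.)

Periodic rate r = 0.128/4 per quarter; n is counted in quarters.
Ordinary annuity FV: 200,000 = 5,130 × [((1+r)^n − 1)/r].
(1+r)^n = 1 + 200,000 × r / 5,130, so n = ln(1 + 200,000·r/5,130) / ln(1+r) = 25.71.
Round up to a whole number of payments: n = 26.

26 payments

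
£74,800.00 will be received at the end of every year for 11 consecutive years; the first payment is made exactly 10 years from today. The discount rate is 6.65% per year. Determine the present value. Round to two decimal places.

£319,775.12

Ordinary annuity of 11 payments, first payment at period 10.
Periodic rate r = 0.0665 per year.
The ordinary-annuity PV formula values the stream one period before the first payment (period 9); discount that back 9 periods:
PV₀ = 74,800 × [1 − (1+r)^−11] / r × (1+r)^−9 = £319,775.12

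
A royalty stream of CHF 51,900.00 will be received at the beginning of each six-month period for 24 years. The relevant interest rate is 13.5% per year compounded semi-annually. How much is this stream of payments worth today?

This is an annuity due: 48 payments of CHF 51,900.00 at the beginning of each six-month period.
Periodic rate r = 0.135/2 per half-year; n is counted in half-years.
PV = PMT × [(1 − (1+r)^−n)/r] × (1+r) = 51,900 × [1 − (1+r)^−48] / r × (1+r) = CHF 785,096.71

CHF 785,096.71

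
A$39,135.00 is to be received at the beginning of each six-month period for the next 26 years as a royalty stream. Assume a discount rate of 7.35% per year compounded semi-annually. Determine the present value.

This is an annuity due: 52 payments of A$39,135.00 at the beginning of each six-month period.
Periodic rate r = 0.0735/2 per half-year; n is counted in half-years.
PV = PMT × [(1 − (1+r)^−n)/r] × (1+r) = 39,135 × [1 − (1+r)^−52] / r × (1+r) = A$935,015.43

A$935,015.43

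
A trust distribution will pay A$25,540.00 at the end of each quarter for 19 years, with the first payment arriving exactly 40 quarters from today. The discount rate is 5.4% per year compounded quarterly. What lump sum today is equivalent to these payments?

A$716,679.73

Ordinary annuity of 76 payments, first payment at period 40.
Periodic rate r = 0.054/4 per quarter; n is counted in quarters.
The ordinary-annuity PV formula values the stream one period before the first payment (period 39); discount that back 39 periods:
PV₀ = 25,540 × [1 − (1+r)^−76] / r × (1+r)^−39 = A$716,679.73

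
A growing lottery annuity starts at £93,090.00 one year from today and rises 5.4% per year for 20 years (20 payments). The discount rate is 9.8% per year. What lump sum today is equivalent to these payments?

Periodic rate r = 0.098 per year.
Growing ordinary annuity: PV = PMT₁ × [1 − ((1+g)/(1+r))^n] / (r − g) = 93,090 × [1 − ((1+0.054)/(1+r))^20] / (r − 0.054) = £1,181,963.74.

£1,181,963.74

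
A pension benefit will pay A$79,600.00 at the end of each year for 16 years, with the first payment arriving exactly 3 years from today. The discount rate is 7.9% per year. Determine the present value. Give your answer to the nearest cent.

Ordinary annuity of 16 payments, first payment at period 3.
Periodic rate r = 0.079 per year.
The ordinary-annuity PV formula values the stream one period before the first payment (period 2); discount that back 2 periods:
PV₀ = 79,600 × [1 − (1+r)^−16] / r × (1+r)^−2 = A$609,062.86

A$609,062.86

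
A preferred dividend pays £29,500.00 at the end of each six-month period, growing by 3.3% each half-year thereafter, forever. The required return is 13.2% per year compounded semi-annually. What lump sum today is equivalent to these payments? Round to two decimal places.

£893,939.39

Periodic rate r = 0.132/2 per half-year.
Growing perpetuity (Gordon): PV = PMT₁ / (r − g) = 29,500 / (r − 0.033) = £893,939.39.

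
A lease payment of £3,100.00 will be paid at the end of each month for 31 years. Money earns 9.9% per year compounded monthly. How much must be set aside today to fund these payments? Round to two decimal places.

£358,075.80

This is an ordinary annuity: 372 payments of £3,100.00 at the end of each month.
Periodic rate r = 0.099/12 per month; n is counted in months.
PV = PMT × [(1 − (1+r)^−n)/r] = 3,100 × [1 − (1+r)^−372] / r = £358,075.80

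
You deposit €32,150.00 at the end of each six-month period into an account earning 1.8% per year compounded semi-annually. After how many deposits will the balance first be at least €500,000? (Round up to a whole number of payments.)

Periodic rate r = 0.018/2 per half-year; n is counted in half-years.
Ordinary annuity FV: 500,000 = 32,150 × [((1+r)^n − 1)/r].
(1+r)^n = 1 + 500,000 × r / 32,150, so n = ln(1 + 500,000·r/32,150) / ln(1+r) = 14.62.
Round up to a whole number of payments: n = 15.

15 payments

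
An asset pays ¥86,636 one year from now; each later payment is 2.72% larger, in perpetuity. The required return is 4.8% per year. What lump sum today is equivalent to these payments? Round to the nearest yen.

¥4,165,192

Periodic rate r = 0.048 per year.
Growing perpetuity (Gordon): PV = PMT₁ / (r − g) = 86,636 / (r − 0.0272) = ¥4,165,192.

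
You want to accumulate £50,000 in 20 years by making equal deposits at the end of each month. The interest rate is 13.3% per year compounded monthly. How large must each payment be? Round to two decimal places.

£42.34

Level ordinary annuity; solve FV = PMT × [((1+r)^n − 1)/r] for PMT.
Periodic rate r = 0.133/12 per month; n is counted in months.
With n = 240: PMT = 50,000 / ([((1+r)^n − 1)/r]) = £42.34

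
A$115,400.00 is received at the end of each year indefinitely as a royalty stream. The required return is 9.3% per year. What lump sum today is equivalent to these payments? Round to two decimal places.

Periodic rate r = 0.093 per year.
Level perpetuity: PV = PMT / r = 115,400 / (0.093) = A$1,240,860.22.

A$1,240,860.22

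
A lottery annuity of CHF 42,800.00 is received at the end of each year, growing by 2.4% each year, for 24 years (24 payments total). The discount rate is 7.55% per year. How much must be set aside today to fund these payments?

Periodic rate r = 0.0755 per year.
Growing ordinary annuity: PV = PMT₁ × [1 − ((1+g)/(1+r))^n] / (r − g) = 42,800 × [1 − ((1+0.024)/(1+r))^24] / (r − 0.024) = CHF 575,100.04.

CHF 575,100.04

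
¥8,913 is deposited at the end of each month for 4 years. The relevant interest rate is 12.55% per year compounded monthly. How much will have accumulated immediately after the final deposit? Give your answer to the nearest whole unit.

This is an ordinary annuity: 48 deposits of ¥8,913 at the end of each month.
Periodic rate r = 0.1255/12 per month; n is counted in months.
FV = PMT × [((1+r)^n − 1)/r] = 8,913 × [(1+r)^48 − 1] / r = ¥552,013

¥552,013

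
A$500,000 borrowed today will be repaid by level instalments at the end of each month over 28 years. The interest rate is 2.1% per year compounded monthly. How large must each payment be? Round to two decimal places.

A$1,969.49

Level ordinary annuity; solve PV = PMT × [(1 − (1+r)^−n)/r] for PMT.
Periodic rate r = 0.021/12 per month; n is counted in months.
With n = 336: PMT = 500,000 / ([(1 − (1+r)^−n)/r]) = A$1,969.49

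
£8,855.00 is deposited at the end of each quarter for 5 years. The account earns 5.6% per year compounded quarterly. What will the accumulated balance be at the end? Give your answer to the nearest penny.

This is an ordinary annuity: 20 deposits of £8,855.00 at the end of each quarter.
Periodic rate r = 0.056/4 per quarter; n is counted in quarters.
FV = PMT × [((1+r)^n − 1)/r] = 8,855 × [(1+r)^20 − 1] / r = £202,756.05

£202,756.05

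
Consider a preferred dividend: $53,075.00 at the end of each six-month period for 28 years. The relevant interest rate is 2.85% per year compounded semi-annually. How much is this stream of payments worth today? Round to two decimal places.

$2,038,186.15

This is an ordinary annuity: 56 payments of $53,075.00 at the end of each six-month period.
Periodic rate r = 0.0285/2 per half-year; n is counted in half-years.
PV = PMT × [(1 − (1+r)^−n)/r] = 53,075 × [1 − (1+r)^−56] / r = $2,038,186.15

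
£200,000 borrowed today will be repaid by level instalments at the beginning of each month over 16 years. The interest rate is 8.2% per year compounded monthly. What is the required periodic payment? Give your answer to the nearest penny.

Level annuity due; solve PV = PMT × [(1 − (1+r)^−n)/r] × (1+r) for PMT.
Periodic rate r = 0.082/12 per month; n is counted in months.
With n = 192: PMT = 200,000 / ([(1 − (1+r)^−n)/r] × (1+r)) = £1,860.68

£1,860.68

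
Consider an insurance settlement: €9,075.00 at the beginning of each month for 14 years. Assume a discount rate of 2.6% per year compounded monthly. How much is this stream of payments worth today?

This is an annuity due: 168 payments of €9,075.00 at the beginning of each month.
Periodic rate r = 0.026/12 per month; n is counted in months.
PV = PMT × [(1 − (1+r)^−n)/r] × (1+r) = 9,075 × [1 − (1+r)^−168] / r × (1+r) = €1,279,556.59

€1,279,556.59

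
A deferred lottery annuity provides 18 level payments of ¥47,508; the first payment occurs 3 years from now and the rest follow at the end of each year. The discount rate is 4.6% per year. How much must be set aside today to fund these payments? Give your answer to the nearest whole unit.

¥523,821

Ordinary annuity of 18 payments, first payment at period 3.
Periodic rate r = 0.046 per year.
The ordinary-annuity PV formula values the stream one period before the first payment (period 2); discount that back 2 periods:
PV₀ = 47,508 × [1 − (1+r)^−18] / r × (1+r)^−2 = ¥523,821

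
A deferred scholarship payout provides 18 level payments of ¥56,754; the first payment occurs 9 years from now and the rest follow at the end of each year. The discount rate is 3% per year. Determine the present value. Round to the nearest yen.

Ordinary annuity of 18 payments, first payment at period 9.
Periodic rate r = 0.03 per year.
The ordinary-annuity PV formula values the stream one period before the first payment (period 8); discount that back 8 periods:
PV₀ = 56,754 × [1 − (1+r)^−18] / r × (1+r)^−8 = ¥616,187

¥616,187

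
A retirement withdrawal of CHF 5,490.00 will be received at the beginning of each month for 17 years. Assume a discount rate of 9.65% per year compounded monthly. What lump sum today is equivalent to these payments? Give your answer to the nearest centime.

CHF 553,878.71

This is an annuity due: 204 payments of CHF 5,490.00 at the beginning of each month.
Periodic rate r = 0.0965/12 per month; n is counted in months.
PV = PMT × [(1 − (1+r)^−n)/r] × (1+r) = 5,490 × [1 − (1+r)^−204] / r × (1+r) = CHF 553,878.71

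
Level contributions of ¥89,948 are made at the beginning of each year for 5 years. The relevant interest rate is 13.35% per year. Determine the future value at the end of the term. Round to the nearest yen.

This is an annuity due: 5 deposits of ¥89,948 at the beginning of each year.
Periodic rate r = 0.1335 per year.
FV = PMT × [((1+r)^n − 1)/r] × (1+r) = 89,948 × [(1+r)^5 − 1] / r × (1+r) = ¥665,308

¥665,308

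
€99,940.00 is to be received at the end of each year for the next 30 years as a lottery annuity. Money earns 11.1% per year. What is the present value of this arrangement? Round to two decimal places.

This is an ordinary annuity: 30 payments of €99,940.00 at the end of each year.
Periodic rate r = 0.111 per year.
PV = PMT × [(1 − (1+r)^−n)/r] = 99,940 × [1 − (1+r)^−30] / r = €862,078.36

€862,078.36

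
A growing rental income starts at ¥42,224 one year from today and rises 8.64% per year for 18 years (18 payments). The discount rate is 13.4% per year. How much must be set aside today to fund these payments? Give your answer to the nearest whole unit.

¥477,107

Periodic rate r = 0.134 per year.
Growing ordinary annuity: PV = PMT₁ × [1 − ((1+g)/(1+r))^n] / (r − g) = 42,224 × [1 − ((1+0.0864)/(1+r))^18] / (r − 0.0864) = ¥477,107.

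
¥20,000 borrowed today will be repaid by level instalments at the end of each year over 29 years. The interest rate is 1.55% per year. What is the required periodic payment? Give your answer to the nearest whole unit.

¥861

Level ordinary annuity; solve PV = PMT × [(1 − (1+r)^−n)/r] for PMT.
Periodic rate r = 0.0155 per year.
With n = 29: PMT = 20,000 / ([(1 − (1+r)^−n)/r]) = ¥861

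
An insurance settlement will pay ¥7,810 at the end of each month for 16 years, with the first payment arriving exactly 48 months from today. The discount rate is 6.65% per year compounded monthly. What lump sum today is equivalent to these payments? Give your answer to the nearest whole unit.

¥710,766

Ordinary annuity of 192 payments, first payment at period 48.
Periodic rate r = 0.0665/12 per month; n is counted in months.
The ordinary-annuity PV formula values the stream one period before the first payment (period 47); discount that back 47 periods:
PV₀ = 7,810 × [1 − (1+r)^−192] / r × (1+r)^−47 = ¥710,766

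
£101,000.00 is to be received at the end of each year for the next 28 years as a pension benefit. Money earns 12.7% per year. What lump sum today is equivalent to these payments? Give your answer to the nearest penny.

This is an ordinary annuity: 28 payments of £101,000.00 at the end of each year.
Periodic rate r = 0.127 per year.
PV = PMT × [(1 − (1+r)^−n)/r] = 101,000 × [1 − (1+r)^−28] / r = £767,308.45

£767,308.45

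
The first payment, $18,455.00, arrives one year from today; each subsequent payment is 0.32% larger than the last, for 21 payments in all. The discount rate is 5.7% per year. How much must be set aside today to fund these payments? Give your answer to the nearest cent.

$228,506.13

Periodic rate r = 0.057 per year.
Growing ordinary annuity: PV = PMT₁ × [1 − ((1+g)/(1+r))^n] / (r − g) = 18,455 × [1 − ((1+0.0032)/(1+r))^21] / (r − 0.0032) = $228,506.13.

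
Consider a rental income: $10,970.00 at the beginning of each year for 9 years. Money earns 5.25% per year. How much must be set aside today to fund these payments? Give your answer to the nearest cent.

This is an annuity due: 9 payments of $10,970.00 at the beginning of each year.
Periodic rate r = 0.0525 per year.
PV = PMT × [(1 − (1+r)^−n)/r] × (1+r) = 10,970 × [1 − (1+r)^−9] / r × (1+r) = $81,160.40

$81,160.40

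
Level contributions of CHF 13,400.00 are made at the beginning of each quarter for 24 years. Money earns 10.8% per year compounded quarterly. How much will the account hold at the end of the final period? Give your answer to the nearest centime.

CHF 6,068,003.72

This is an annuity due: 96 deposits of CHF 13,400.00 at the beginning of each quarter.
Periodic rate r = 0.108/4 per quarter; n is counted in quarters.
FV = PMT × [((1+r)^n − 1)/r] × (1+r) = 13,400 × [(1+r)^96 − 1] / r × (1+r) = CHF 6,068,003.72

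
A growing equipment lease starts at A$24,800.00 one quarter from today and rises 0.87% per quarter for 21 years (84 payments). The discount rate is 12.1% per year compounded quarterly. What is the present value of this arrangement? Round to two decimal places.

Periodic rate r = 0.121/4 per quarter; n is counted in quarters.
Growing ordinary annuity: PV = PMT₁ × [1 − ((1+g)/(1+r))^n] / (r − g) = 24,800 × [1 − ((1+0.0087)/(1+r))^84] / (r − 0.0087) = A$955,902.21.

A$955,902.21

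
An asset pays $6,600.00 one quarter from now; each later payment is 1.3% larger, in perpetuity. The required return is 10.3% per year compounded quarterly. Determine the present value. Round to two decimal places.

$517,647.06

Periodic rate r = 0.103/4 per quarter.
Growing perpetuity (Gordon): PV = PMT₁ / (r − g) = 6,600 / (r − 0.013) = $517,647.06.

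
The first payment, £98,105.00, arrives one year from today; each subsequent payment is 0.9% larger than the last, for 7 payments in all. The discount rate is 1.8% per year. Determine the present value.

Periodic rate r = 0.018 per year.
Growing ordinary annuity: PV = PMT₁ × [1 − ((1+g)/(1+r))^n] / (r − g) = 98,105 × [1 − ((1+0.009)/(1+r))^7] / (r − 0.009) = £656,961.71.

£656,961.71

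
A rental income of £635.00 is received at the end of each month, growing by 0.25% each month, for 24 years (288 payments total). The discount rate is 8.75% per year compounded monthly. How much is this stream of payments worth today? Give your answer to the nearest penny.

£98,957.29

Periodic rate r = 0.0875/12 per month; n is counted in months.
Growing ordinary annuity: PV = PMT₁ × [1 − ((1+g)/(1+r))^n] / (r − g) = 635 × [1 − ((1+0.0025)/(1+r))^288] / (r − 0.0025) = £98,957.29.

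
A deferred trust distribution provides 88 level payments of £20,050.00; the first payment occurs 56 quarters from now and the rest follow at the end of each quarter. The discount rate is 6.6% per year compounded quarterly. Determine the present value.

£376,973.14

Ordinary annuity of 88 payments, first payment at period 56.
Periodic rate r = 0.066/4 per quarter; n is counted in quarters.
The ordinary-annuity PV formula values the stream one period before the first payment (period 55); discount that back 55 periods:
PV₀ = 20,050 × [1 − (1+r)^−88] / r × (1+r)^−55 = £376,973.14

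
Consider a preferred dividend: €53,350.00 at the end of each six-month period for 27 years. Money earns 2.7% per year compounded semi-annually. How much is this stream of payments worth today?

This is an ordinary annuity: 54 payments of €53,350.00 at the end of each six-month period.
Periodic rate r = 0.027/2 per half-year; n is counted in half-years.
PV = PMT × [(1 − (1+r)^−n)/r] = 53,350 × [1 − (1+r)^−54] / r = €2,036,193.79

€2,036,193.79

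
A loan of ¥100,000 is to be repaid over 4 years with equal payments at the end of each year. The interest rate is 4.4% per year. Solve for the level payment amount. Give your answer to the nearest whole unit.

Level ordinary annuity; solve PV = PMT × [(1 − (1+r)^−n)/r] for PMT.
Periodic rate r = 0.044 per year.
With n = 4: PMT = 100,000 / ([(1 − (1+r)^−n)/r]) = ¥27,809

¥27,809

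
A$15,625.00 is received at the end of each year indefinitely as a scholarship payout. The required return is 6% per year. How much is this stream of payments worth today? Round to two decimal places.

Periodic rate r = 0.06 per year.
Level perpetuity: PV = PMT / r = 15,625 / (0.06) = A$260,416.67.

A$260,416.67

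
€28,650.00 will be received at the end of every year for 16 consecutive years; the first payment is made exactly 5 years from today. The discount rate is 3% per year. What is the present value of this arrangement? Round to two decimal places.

Ordinary annuity of 16 payments, first payment at period 5.
Periodic rate r = 0.03 per year.
The ordinary-annuity PV formula values the stream one period before the first payment (period 4); discount that back 4 periods:
PV₀ = 28,650 × [1 − (1+r)^−16] / r × (1+r)^−4 = €319,744.79

€319,744.79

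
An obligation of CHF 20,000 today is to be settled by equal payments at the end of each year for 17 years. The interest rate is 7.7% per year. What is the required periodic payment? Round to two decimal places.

CHF 2,148.91

Level ordinary annuity; solve PV = PMT × [(1 − (1+r)^−n)/r] for PMT.
Periodic rate r = 0.077 per year.
With n = 17: PMT = 20,000 / ([(1 − (1+r)^−n)/r]) = CHF 2,148.91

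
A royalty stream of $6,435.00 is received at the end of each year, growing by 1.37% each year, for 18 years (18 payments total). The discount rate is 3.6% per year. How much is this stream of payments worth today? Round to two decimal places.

$93,518.54

Periodic rate r = 0.036 per year.
Growing ordinary annuity: PV = PMT₁ × [1 − ((1+g)/(1+r))^n] / (r − g) = 6,435 × [1 − ((1+0.0137)/(1+r))^18] / (r − 0.0137) = $93,518.54.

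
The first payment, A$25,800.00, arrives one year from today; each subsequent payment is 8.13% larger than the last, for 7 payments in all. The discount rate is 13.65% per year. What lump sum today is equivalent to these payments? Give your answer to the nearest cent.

Periodic rate r = 0.1365 per year.
Growing ordinary annuity: PV = PMT₁ × [1 − ((1+g)/(1+r))^n] / (r − g) = 25,800 × [1 − ((1+0.0813)/(1+r))^7] / (r − 0.0813) = A$137,540.18.

A$137,540.18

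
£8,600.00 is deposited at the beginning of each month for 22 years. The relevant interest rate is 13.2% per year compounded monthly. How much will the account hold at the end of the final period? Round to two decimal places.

This is an annuity due: 264 deposits of £8,600.00 at the beginning of each month.
Periodic rate r = 0.132/12 per month; n is counted in months.
FV = PMT × [((1+r)^n − 1)/r] × (1+r) = 8,600 × [(1+r)^264 − 1] / r × (1+r) = £13,405,451.30

£13,405,451.30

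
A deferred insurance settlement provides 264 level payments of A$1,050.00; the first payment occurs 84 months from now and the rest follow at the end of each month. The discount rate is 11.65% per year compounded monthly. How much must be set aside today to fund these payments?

Ordinary annuity of 264 payments, first payment at period 84.
Periodic rate r = 0.1165/12 per month; n is counted in months.
The ordinary-annuity PV formula values the stream one period before the first payment (period 83); discount that back 83 periods:
PV₀ = 1,050 × [1 − (1+r)^−264] / r × (1+r)^−83 = A$44,719.56

A$44,719.56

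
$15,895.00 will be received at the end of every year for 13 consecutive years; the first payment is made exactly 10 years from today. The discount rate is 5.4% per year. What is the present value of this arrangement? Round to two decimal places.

$90,809.25

Ordinary annuity of 13 payments, first payment at period 10.
Periodic rate r = 0.054 per year.
The ordinary-annuity PV formula values the stream one period before the first payment (period 9); discount that back 9 periods:
PV₀ = 15,895 × [1 − (1+r)^−13] / r × (1+r)^−9 = $90,809.25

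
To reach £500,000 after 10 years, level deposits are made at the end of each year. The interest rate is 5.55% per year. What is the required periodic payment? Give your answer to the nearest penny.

Level ordinary annuity; solve FV = PMT × [((1+r)^n − 1)/r] for PMT.
Periodic rate r = 0.0555 per year.
With n = 10: PMT = 500,000 / ([((1+r)^n − 1)/r]) = £38,743.07

£38,743.07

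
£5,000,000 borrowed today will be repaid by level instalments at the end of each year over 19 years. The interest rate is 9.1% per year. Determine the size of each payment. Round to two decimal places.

£562,513.40

Level ordinary annuity; solve PV = PMT × [(1 − (1+r)^−n)/r] for PMT.
Periodic rate r = 0.091 per year.
With n = 19: PMT = 5,000,000 / ([(1 − (1+r)^−n)/r]) = £562,513.40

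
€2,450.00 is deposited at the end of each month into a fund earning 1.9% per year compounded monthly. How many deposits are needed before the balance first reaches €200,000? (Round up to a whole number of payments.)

Periodic rate r = 0.019/12 per month; n is counted in months.
Ordinary annuity FV: 200,000 = 2,450 × [((1+r)^n − 1)/r].
(1+r)^n = 1 + 200,000 × r / 2,450, so n = ln(1 + 200,000·r/2,450) / ln(1+r) = 76.83.
Round up to a whole number of payments: n = 77.

77 payments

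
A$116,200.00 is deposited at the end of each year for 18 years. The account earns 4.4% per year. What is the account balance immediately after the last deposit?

A$3,091,833.31

This is an ordinary annuity: 18 deposits of A$116,200.00 at the end of each year.
Periodic rate r = 0.044 per year.
FV = PMT × [((1+r)^n − 1)/r] = 116,200 × [(1+r)^18 − 1] / r = A$3,091,833.31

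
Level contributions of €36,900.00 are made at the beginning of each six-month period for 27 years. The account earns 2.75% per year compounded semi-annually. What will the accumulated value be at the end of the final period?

This is an annuity due: 54 deposits of €36,900.00 at the beginning of each six-month period.
Periodic rate r = 0.0275/2 per half-year; n is counted in half-years.
FV = PMT × [((1+r)^n − 1)/r] × (1+r) = 36,900 × [(1+r)^54 − 1] / r × (1+r) = €2,966,963.05

€2,966,963.05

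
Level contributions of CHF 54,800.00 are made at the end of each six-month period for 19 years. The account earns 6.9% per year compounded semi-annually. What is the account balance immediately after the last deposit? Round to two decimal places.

This is an ordinary annuity: 38 deposits of CHF 54,800.00 at the end of each six-month period.
Periodic rate r = 0.069/2 per half-year; n is counted in half-years.
FV = PMT × [((1+r)^n − 1)/r] = 54,800 × [(1+r)^38 − 1] / r = CHF 4,175,545.11

CHF 4,175,545.11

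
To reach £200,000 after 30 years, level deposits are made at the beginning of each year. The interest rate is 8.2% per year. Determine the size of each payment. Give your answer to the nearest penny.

£1,572.81

Level annuity due; solve FV = PMT × [((1+r)^n − 1)/r] × (1+r) for PMT.
Periodic rate r = 0.082 per year.
With n = 30: PMT = 200,000 / ([((1+r)^n − 1)/r] × (1+r)) = £1,572.81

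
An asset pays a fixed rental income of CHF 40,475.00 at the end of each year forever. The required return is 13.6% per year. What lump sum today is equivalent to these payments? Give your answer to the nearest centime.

Periodic rate r = 0.136 per year.
Level perpetuity: PV = PMT / r = 40,475 / (0.136) = CHF 297,610.29.

CHF 297,610.29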